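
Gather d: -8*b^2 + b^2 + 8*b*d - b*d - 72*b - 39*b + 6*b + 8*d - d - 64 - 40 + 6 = -7*b^2 - 105*b + d*(7*b + 7) - 98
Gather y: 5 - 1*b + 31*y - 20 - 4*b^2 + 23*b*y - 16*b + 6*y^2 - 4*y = -4*b^2 - 17*b + 6*y^2 + y*(23*b + 27) - 15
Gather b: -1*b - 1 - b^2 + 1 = -b^2 - b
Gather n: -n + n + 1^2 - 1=0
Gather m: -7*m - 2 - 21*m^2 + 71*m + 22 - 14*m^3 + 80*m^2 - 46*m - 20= -14*m^3 + 59*m^2 + 18*m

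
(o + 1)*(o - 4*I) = o^2 + o - 4*I*o - 4*I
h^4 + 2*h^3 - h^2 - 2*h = h*(h - 1)*(h + 1)*(h + 2)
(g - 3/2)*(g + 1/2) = g^2 - g - 3/4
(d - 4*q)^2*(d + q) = d^3 - 7*d^2*q + 8*d*q^2 + 16*q^3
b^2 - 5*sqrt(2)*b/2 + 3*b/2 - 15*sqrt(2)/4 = (b + 3/2)*(b - 5*sqrt(2)/2)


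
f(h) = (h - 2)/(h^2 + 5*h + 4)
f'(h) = (-2*h - 5)*(h - 2)/(h^2 + 5*h + 4)^2 + 1/(h^2 + 5*h + 4) = (h^2 + 5*h - (h - 2)*(2*h + 5) + 4)/(h^2 + 5*h + 4)^2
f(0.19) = -0.36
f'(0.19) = 0.59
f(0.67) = -0.17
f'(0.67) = 0.27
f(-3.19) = 2.93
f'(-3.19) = -2.84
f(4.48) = 0.05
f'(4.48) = 0.01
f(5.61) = 0.06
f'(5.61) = 0.00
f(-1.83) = 2.13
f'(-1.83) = 1.03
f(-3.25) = 3.11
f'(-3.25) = -3.36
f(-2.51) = 2.00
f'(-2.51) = -0.46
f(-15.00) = -0.11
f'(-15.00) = -0.01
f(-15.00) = -0.11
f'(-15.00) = -0.01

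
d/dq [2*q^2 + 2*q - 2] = 4*q + 2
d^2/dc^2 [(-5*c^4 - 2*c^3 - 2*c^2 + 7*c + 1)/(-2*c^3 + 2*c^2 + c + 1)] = 2*(46*c^6 - 12*c^5 + 141*c^4 + 52*c^3 - 66*c^2 + 36*c + 10)/(8*c^9 - 24*c^8 + 12*c^7 + 4*c^6 + 18*c^5 - 6*c^4 - 7*c^3 - 9*c^2 - 3*c - 1)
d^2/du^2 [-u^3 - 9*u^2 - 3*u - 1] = -6*u - 18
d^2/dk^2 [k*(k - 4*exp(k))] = -4*k*exp(k) - 8*exp(k) + 2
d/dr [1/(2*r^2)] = -1/r^3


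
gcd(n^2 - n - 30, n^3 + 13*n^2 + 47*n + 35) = n + 5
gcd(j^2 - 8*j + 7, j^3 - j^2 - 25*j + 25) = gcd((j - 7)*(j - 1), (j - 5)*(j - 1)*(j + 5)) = j - 1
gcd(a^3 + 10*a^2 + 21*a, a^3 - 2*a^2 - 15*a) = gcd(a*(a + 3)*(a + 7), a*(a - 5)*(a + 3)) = a^2 + 3*a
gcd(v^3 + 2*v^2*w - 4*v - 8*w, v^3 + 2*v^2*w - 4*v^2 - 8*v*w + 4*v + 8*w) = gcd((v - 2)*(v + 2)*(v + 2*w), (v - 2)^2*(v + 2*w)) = v^2 + 2*v*w - 2*v - 4*w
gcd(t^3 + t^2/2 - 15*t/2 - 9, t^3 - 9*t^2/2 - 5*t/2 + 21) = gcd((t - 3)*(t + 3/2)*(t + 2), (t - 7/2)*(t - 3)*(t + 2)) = t^2 - t - 6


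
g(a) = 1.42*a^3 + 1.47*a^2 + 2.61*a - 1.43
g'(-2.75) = 26.74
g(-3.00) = -34.37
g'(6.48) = 200.54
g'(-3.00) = 32.13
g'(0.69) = 6.67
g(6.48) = 463.59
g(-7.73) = -589.65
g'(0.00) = 2.61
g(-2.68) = -25.20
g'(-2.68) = 25.33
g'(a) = 4.26*a^2 + 2.94*a + 2.61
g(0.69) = 1.54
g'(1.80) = 21.70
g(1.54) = 11.26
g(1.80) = 16.31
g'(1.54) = 17.24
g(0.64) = 1.21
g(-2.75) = -27.02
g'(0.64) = 6.24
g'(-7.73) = 234.43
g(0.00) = -1.43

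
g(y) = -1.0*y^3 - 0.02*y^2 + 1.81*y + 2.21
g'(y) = -3.0*y^2 - 0.04*y + 1.81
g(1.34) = 2.19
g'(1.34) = -3.63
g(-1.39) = 2.34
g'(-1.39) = -3.93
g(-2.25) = 9.43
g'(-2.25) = -13.29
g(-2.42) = 11.89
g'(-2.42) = -15.66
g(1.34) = 2.19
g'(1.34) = -3.63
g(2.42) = -7.70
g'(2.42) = -15.86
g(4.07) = -58.17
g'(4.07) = -48.05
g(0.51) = 3.00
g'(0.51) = 1.01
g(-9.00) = 713.30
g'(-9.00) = -240.83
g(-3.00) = 23.60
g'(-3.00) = -25.07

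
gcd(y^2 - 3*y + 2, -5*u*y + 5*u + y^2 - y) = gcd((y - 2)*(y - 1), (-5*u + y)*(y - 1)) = y - 1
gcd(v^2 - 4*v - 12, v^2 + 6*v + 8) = v + 2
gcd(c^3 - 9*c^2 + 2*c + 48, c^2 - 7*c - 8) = c - 8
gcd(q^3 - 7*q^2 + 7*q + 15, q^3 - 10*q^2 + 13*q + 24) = q^2 - 2*q - 3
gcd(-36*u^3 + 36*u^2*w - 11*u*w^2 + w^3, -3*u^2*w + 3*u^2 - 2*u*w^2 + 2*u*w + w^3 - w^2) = 3*u - w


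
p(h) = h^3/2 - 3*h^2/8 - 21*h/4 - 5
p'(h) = 3*h^2/2 - 3*h/4 - 21/4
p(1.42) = -11.78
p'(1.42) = -3.29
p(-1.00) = -0.62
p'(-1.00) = -3.00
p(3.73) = -3.85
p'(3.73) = 12.82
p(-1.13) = -0.27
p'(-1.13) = -2.49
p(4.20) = 3.38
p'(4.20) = 18.06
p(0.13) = -5.69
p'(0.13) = -5.32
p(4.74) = 14.94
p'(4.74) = 24.90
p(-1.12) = -0.29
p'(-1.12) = -2.53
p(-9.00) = -352.62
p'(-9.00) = 123.00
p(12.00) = 742.00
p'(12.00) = 201.75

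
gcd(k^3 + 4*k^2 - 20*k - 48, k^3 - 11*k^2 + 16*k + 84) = k + 2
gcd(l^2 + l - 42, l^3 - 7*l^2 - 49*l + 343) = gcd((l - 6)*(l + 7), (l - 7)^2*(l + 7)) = l + 7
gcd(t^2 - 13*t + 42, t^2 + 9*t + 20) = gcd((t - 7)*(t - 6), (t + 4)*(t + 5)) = 1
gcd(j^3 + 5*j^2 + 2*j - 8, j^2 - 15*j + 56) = 1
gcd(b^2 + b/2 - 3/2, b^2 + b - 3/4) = b + 3/2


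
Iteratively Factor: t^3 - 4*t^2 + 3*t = (t - 1)*(t^2 - 3*t) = t*(t - 1)*(t - 3)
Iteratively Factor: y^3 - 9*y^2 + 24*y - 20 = (y - 2)*(y^2 - 7*y + 10) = (y - 5)*(y - 2)*(y - 2)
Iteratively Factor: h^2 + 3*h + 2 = (h + 1)*(h + 2)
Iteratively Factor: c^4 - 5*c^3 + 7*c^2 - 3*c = (c - 3)*(c^3 - 2*c^2 + c) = (c - 3)*(c - 1)*(c^2 - c) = (c - 3)*(c - 1)^2*(c)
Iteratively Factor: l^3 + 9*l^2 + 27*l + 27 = (l + 3)*(l^2 + 6*l + 9) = (l + 3)^2*(l + 3)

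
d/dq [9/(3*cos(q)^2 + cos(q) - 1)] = 9*(6*cos(q) + 1)*sin(q)/(3*cos(q)^2 + cos(q) - 1)^2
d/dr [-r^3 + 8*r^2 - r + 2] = -3*r^2 + 16*r - 1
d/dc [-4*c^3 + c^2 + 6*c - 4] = -12*c^2 + 2*c + 6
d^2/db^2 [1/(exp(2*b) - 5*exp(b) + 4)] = ((5 - 4*exp(b))*(exp(2*b) - 5*exp(b) + 4) + 2*(2*exp(b) - 5)^2*exp(b))*exp(b)/(exp(2*b) - 5*exp(b) + 4)^3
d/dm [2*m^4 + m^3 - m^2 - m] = 8*m^3 + 3*m^2 - 2*m - 1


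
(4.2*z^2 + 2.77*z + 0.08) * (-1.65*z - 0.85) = -6.93*z^3 - 8.1405*z^2 - 2.4865*z - 0.068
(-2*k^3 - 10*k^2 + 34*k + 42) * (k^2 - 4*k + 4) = -2*k^5 - 2*k^4 + 66*k^3 - 134*k^2 - 32*k + 168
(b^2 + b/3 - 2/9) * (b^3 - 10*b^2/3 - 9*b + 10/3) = b^5 - 3*b^4 - 31*b^3/3 + 29*b^2/27 + 28*b/9 - 20/27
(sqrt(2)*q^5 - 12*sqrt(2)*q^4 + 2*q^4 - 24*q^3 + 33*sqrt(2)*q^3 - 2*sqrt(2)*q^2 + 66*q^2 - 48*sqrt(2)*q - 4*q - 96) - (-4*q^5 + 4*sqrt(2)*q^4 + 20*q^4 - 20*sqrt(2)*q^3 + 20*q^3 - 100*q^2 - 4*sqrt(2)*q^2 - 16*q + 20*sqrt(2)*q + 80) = sqrt(2)*q^5 + 4*q^5 - 16*sqrt(2)*q^4 - 18*q^4 - 44*q^3 + 53*sqrt(2)*q^3 + 2*sqrt(2)*q^2 + 166*q^2 - 68*sqrt(2)*q + 12*q - 176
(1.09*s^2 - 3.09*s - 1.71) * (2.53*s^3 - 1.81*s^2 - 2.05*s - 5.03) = 2.7577*s^5 - 9.7906*s^4 - 0.9679*s^3 + 3.9469*s^2 + 19.0482*s + 8.6013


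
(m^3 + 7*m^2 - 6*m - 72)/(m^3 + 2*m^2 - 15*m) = (m^2 + 10*m + 24)/(m*(m + 5))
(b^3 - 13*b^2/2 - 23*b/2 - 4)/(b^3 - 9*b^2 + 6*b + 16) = (b + 1/2)/(b - 2)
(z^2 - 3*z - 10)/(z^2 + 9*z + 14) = (z - 5)/(z + 7)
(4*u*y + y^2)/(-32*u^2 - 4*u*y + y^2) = y/(-8*u + y)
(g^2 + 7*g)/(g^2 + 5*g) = (g + 7)/(g + 5)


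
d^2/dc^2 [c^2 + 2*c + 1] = 2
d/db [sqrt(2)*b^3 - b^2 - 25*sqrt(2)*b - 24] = 3*sqrt(2)*b^2 - 2*b - 25*sqrt(2)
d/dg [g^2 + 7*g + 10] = 2*g + 7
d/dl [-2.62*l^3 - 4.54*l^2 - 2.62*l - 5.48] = -7.86*l^2 - 9.08*l - 2.62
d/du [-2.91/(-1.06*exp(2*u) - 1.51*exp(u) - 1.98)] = (-6.1692*exp(u) - 4.3941)*exp(u)/(1.06*exp(2*u) + 1.51*exp(u) + 1.98)^2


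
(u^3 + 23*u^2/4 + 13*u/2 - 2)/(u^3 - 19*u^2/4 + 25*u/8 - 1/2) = 2*(u^2 + 6*u + 8)/(2*u^2 - 9*u + 4)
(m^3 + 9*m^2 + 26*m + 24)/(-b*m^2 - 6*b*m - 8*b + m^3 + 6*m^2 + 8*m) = (-m - 3)/(b - m)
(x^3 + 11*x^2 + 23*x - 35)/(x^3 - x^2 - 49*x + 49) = (x + 5)/(x - 7)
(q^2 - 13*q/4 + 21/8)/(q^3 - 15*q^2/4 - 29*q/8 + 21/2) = (4*q - 7)/(4*q^2 - 9*q - 28)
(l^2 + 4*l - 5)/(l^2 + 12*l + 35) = (l - 1)/(l + 7)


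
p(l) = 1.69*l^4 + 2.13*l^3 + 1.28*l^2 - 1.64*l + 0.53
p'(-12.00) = -10793.48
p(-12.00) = 31567.73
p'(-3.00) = -134.33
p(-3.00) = 96.35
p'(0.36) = 0.43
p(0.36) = 0.23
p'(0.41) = 0.95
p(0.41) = 0.27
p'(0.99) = 13.72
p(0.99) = 3.85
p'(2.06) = 89.84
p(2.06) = 51.64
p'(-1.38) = -10.77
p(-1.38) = 5.76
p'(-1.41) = -11.50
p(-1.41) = 6.10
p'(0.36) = 0.43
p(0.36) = 0.23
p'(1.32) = 28.42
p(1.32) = 10.63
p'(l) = 6.76*l^3 + 6.39*l^2 + 2.56*l - 1.64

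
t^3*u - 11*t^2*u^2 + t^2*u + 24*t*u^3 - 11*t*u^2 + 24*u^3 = (t - 8*u)*(t - 3*u)*(t*u + u)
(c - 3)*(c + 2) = c^2 - c - 6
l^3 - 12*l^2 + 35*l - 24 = (l - 8)*(l - 3)*(l - 1)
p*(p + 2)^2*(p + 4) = p^4 + 8*p^3 + 20*p^2 + 16*p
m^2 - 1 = (m - 1)*(m + 1)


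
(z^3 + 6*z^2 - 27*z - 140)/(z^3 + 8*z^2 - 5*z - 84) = (z - 5)/(z - 3)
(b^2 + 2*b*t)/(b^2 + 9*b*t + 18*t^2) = b*(b + 2*t)/(b^2 + 9*b*t + 18*t^2)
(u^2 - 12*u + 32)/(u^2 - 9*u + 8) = (u - 4)/(u - 1)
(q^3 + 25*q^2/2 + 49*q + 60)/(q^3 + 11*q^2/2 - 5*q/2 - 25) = (q^2 + 10*q + 24)/(q^2 + 3*q - 10)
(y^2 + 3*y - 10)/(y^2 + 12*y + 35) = (y - 2)/(y + 7)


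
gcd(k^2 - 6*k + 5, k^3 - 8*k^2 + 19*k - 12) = k - 1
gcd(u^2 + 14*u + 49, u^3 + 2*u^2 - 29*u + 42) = u + 7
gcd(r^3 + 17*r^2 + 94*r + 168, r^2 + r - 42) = r + 7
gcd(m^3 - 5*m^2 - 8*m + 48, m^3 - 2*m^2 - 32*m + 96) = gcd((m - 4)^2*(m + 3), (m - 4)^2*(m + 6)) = m^2 - 8*m + 16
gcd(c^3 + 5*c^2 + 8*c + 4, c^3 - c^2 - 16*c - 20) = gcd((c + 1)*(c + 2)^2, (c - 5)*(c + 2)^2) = c^2 + 4*c + 4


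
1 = 1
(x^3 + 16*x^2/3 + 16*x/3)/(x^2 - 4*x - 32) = x*(3*x + 4)/(3*(x - 8))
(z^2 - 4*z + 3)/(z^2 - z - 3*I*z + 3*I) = (z - 3)/(z - 3*I)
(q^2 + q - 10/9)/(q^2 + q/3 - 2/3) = (q + 5/3)/(q + 1)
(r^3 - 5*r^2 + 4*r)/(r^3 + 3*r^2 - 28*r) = (r - 1)/(r + 7)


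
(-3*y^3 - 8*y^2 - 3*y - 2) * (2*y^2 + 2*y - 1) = -6*y^5 - 22*y^4 - 19*y^3 - 2*y^2 - y + 2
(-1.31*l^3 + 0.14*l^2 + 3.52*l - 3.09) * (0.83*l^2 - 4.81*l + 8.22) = -1.0873*l^5 + 6.4173*l^4 - 8.52*l^3 - 18.3451*l^2 + 43.7973*l - 25.3998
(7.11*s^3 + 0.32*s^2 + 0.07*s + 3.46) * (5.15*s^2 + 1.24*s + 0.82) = 36.6165*s^5 + 10.4644*s^4 + 6.5875*s^3 + 18.1682*s^2 + 4.3478*s + 2.8372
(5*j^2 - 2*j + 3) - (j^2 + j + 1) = 4*j^2 - 3*j + 2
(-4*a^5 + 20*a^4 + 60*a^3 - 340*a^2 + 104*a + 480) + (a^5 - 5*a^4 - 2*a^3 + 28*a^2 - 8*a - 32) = -3*a^5 + 15*a^4 + 58*a^3 - 312*a^2 + 96*a + 448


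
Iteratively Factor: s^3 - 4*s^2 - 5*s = (s + 1)*(s^2 - 5*s) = (s - 5)*(s + 1)*(s)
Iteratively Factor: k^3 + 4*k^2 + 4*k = (k + 2)*(k^2 + 2*k) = k*(k + 2)*(k + 2)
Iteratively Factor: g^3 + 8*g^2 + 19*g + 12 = (g + 3)*(g^2 + 5*g + 4) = (g + 1)*(g + 3)*(g + 4)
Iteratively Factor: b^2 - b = (b)*(b - 1)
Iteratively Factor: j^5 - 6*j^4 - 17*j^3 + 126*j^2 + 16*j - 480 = (j + 2)*(j^4 - 8*j^3 - j^2 + 128*j - 240) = (j - 5)*(j + 2)*(j^3 - 3*j^2 - 16*j + 48) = (j - 5)*(j - 3)*(j + 2)*(j^2 - 16) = (j - 5)*(j - 4)*(j - 3)*(j + 2)*(j + 4)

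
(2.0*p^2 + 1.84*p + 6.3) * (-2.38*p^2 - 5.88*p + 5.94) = -4.76*p^4 - 16.1392*p^3 - 13.9332*p^2 - 26.1144*p + 37.422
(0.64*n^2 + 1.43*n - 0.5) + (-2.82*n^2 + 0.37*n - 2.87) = -2.18*n^2 + 1.8*n - 3.37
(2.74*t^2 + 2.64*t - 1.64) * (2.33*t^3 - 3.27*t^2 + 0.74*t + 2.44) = 6.3842*t^5 - 2.8086*t^4 - 10.4264*t^3 + 14.002*t^2 + 5.228*t - 4.0016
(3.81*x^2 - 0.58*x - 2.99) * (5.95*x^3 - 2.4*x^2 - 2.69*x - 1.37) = 22.6695*x^5 - 12.595*x^4 - 26.6474*x^3 + 3.5165*x^2 + 8.8377*x + 4.0963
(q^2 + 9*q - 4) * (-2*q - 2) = -2*q^3 - 20*q^2 - 10*q + 8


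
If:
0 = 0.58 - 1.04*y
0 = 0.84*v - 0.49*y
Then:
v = 0.33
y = 0.56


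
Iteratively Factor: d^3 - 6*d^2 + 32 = (d - 4)*(d^2 - 2*d - 8) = (d - 4)^2*(d + 2)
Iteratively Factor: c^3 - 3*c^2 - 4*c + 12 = (c - 3)*(c^2 - 4) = (c - 3)*(c + 2)*(c - 2)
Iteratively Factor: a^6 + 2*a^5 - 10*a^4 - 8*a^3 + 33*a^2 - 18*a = (a)*(a^5 + 2*a^4 - 10*a^3 - 8*a^2 + 33*a - 18) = a*(a + 3)*(a^4 - a^3 - 7*a^2 + 13*a - 6) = a*(a - 2)*(a + 3)*(a^3 + a^2 - 5*a + 3) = a*(a - 2)*(a - 1)*(a + 3)*(a^2 + 2*a - 3) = a*(a - 2)*(a - 1)^2*(a + 3)*(a + 3)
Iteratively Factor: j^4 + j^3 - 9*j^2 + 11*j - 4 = (j + 4)*(j^3 - 3*j^2 + 3*j - 1) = (j - 1)*(j + 4)*(j^2 - 2*j + 1) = (j - 1)^2*(j + 4)*(j - 1)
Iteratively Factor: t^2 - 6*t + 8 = (t - 2)*(t - 4)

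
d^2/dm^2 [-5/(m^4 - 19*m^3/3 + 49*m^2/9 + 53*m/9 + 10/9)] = 270*(-30*m^4 + 305*m^3 - 1069*m^2 + 1471*m - 773)/(81*m^10 - 1593*m^9 + 12123*m^8 - 43809*m^7 + 70273*m^6 - 18039*m^5 - 59199*m^4 + 15077*m^3 + 30570*m^2 + 9900*m + 1000)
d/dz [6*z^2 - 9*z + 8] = 12*z - 9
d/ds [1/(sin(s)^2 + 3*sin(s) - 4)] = -(2*sin(s) + 3)*cos(s)/(sin(s)^2 + 3*sin(s) - 4)^2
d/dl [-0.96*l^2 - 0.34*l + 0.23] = -1.92*l - 0.34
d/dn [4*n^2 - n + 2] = 8*n - 1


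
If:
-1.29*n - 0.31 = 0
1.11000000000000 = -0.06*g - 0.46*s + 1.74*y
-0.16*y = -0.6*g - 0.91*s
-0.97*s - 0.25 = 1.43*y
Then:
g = 1.51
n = -0.24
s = -0.92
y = 0.45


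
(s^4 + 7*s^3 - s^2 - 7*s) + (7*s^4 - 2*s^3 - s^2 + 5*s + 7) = 8*s^4 + 5*s^3 - 2*s^2 - 2*s + 7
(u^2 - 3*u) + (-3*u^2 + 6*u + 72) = -2*u^2 + 3*u + 72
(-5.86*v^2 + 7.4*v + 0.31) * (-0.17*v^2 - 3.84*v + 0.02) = 0.9962*v^4 + 21.2444*v^3 - 28.5859*v^2 - 1.0424*v + 0.0062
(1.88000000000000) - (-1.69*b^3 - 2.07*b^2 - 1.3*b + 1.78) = 1.69*b^3 + 2.07*b^2 + 1.3*b + 0.0999999999999999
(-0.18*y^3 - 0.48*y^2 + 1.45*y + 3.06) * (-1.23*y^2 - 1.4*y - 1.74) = 0.2214*y^5 + 0.8424*y^4 - 0.7983*y^3 - 4.9586*y^2 - 6.807*y - 5.3244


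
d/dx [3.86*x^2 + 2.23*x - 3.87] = 7.72*x + 2.23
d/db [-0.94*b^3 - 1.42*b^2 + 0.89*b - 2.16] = -2.82*b^2 - 2.84*b + 0.89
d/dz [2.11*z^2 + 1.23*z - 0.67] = 4.22*z + 1.23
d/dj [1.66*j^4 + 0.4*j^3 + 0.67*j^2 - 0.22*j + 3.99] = 6.64*j^3 + 1.2*j^2 + 1.34*j - 0.22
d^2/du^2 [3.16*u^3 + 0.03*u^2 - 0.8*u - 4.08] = 18.96*u + 0.06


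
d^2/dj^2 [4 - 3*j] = 0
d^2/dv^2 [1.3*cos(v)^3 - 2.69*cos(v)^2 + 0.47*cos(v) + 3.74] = -1.445*cos(v) + 5.38*cos(2*v) - 2.925*cos(3*v)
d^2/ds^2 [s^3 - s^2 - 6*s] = 6*s - 2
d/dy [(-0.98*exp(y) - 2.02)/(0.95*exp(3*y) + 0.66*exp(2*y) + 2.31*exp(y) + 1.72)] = (1.862*exp(3*y) + 6.4038*exp(2*y) + 2.6664*exp(y) + 2.9806)*exp(y)/(0.9025*exp(6*y) + 1.254*exp(5*y) + 4.8246*exp(4*y) + 6.3172*exp(3*y) + 7.6065*exp(2*y) + 7.9464*exp(y) + 2.9584)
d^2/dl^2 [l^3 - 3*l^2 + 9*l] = 6*l - 6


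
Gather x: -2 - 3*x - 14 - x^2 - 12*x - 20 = -x^2 - 15*x - 36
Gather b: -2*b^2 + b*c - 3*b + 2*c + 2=-2*b^2 + b*(c - 3) + 2*c + 2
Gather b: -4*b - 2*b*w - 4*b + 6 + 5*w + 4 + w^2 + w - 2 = b*(-2*w - 8) + w^2 + 6*w + 8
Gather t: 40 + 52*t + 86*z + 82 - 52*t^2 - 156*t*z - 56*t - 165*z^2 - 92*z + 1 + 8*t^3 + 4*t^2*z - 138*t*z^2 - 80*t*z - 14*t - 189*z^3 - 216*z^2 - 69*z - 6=8*t^3 + t^2*(4*z - 52) + t*(-138*z^2 - 236*z - 18) - 189*z^3 - 381*z^2 - 75*z + 117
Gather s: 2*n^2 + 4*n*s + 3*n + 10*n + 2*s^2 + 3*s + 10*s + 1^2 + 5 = 2*n^2 + 13*n + 2*s^2 + s*(4*n + 13) + 6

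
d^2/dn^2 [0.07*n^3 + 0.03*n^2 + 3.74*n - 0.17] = 0.42*n + 0.06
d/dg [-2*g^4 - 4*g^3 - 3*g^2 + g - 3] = -8*g^3 - 12*g^2 - 6*g + 1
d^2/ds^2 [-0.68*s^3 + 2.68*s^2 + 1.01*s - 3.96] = 5.36 - 4.08*s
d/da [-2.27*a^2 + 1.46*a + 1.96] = 1.46 - 4.54*a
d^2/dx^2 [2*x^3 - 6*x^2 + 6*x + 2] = 12*x - 12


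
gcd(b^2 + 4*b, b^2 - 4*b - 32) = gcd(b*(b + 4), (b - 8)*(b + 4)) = b + 4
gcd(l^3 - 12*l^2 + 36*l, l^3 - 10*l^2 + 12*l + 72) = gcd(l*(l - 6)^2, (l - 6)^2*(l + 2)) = l^2 - 12*l + 36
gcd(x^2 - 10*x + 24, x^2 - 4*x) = x - 4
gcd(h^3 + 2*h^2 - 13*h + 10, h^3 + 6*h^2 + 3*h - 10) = h^2 + 4*h - 5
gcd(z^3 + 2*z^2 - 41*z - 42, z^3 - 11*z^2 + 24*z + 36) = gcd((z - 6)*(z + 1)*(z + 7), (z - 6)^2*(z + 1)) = z^2 - 5*z - 6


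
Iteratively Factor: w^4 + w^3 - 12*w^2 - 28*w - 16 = (w + 1)*(w^3 - 12*w - 16) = (w + 1)*(w + 2)*(w^2 - 2*w - 8) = (w - 4)*(w + 1)*(w + 2)*(w + 2)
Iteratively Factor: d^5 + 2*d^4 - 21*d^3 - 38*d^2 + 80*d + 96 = (d - 4)*(d^4 + 6*d^3 + 3*d^2 - 26*d - 24) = (d - 4)*(d - 2)*(d^3 + 8*d^2 + 19*d + 12) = (d - 4)*(d - 2)*(d + 1)*(d^2 + 7*d + 12) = (d - 4)*(d - 2)*(d + 1)*(d + 3)*(d + 4)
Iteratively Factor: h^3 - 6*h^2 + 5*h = (h)*(h^2 - 6*h + 5) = h*(h - 5)*(h - 1)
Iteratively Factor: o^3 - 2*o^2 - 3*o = (o + 1)*(o^2 - 3*o) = (o - 3)*(o + 1)*(o)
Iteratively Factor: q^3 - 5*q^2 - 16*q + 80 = (q - 4)*(q^2 - q - 20) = (q - 5)*(q - 4)*(q + 4)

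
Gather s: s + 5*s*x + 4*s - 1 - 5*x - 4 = s*(5*x + 5) - 5*x - 5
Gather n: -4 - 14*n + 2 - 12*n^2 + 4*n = -12*n^2 - 10*n - 2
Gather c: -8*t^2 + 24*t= -8*t^2 + 24*t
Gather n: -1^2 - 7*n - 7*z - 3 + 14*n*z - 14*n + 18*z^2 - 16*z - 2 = n*(14*z - 21) + 18*z^2 - 23*z - 6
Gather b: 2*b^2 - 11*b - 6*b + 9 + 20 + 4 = 2*b^2 - 17*b + 33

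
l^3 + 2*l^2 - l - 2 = (l - 1)*(l + 1)*(l + 2)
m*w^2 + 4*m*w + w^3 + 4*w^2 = w*(m + w)*(w + 4)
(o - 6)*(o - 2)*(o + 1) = o^3 - 7*o^2 + 4*o + 12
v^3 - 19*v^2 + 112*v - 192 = (v - 8)^2*(v - 3)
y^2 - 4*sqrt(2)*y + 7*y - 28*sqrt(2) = (y + 7)*(y - 4*sqrt(2))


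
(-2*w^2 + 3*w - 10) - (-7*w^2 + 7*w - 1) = 5*w^2 - 4*w - 9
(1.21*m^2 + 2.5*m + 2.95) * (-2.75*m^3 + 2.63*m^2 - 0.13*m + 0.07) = -3.3275*m^5 - 3.6927*m^4 - 1.6948*m^3 + 7.5182*m^2 - 0.2085*m + 0.2065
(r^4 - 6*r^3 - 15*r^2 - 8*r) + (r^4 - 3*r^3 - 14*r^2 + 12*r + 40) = 2*r^4 - 9*r^3 - 29*r^2 + 4*r + 40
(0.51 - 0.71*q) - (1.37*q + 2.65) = -2.08*q - 2.14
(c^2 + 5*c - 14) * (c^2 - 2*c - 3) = c^4 + 3*c^3 - 27*c^2 + 13*c + 42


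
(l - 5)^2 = l^2 - 10*l + 25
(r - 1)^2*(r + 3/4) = r^3 - 5*r^2/4 - r/2 + 3/4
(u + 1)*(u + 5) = u^2 + 6*u + 5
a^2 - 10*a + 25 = (a - 5)^2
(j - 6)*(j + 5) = j^2 - j - 30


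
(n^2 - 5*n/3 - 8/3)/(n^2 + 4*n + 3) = (n - 8/3)/(n + 3)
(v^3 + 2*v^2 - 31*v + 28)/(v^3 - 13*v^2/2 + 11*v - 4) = 2*(v^2 + 6*v - 7)/(2*v^2 - 5*v + 2)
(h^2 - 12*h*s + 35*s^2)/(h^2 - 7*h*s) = (h - 5*s)/h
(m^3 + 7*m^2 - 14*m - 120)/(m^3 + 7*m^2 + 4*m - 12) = (m^2 + m - 20)/(m^2 + m - 2)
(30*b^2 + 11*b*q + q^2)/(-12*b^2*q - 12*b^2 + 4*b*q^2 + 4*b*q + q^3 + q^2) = (5*b + q)/(-2*b*q - 2*b + q^2 + q)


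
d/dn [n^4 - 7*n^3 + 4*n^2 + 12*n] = 4*n^3 - 21*n^2 + 8*n + 12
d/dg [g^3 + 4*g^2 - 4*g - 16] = 3*g^2 + 8*g - 4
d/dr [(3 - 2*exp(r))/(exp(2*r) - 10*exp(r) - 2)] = 2*((exp(r) - 5)*(2*exp(r) - 3) - exp(2*r) + 10*exp(r) + 2)*exp(r)/(-exp(2*r) + 10*exp(r) + 2)^2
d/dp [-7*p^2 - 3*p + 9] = -14*p - 3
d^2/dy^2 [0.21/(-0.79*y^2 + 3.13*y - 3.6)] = (0.262122*y^2 - 1.038534*y - 0.21*(1.58*y - 3.13)*(3.16*y - 6.26) + 1.19448)/(0.79*y^2 - 3.13*y + 3.6)^3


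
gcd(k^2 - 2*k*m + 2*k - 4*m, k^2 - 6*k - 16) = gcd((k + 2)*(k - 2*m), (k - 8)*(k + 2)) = k + 2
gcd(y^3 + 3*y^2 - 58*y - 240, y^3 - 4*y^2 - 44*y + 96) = y^2 - 2*y - 48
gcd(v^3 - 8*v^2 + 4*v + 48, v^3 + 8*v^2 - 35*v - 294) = v - 6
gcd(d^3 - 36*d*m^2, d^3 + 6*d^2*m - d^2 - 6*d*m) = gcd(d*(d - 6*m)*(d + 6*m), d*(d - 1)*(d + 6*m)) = d^2 + 6*d*m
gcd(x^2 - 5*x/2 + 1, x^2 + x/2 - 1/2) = x - 1/2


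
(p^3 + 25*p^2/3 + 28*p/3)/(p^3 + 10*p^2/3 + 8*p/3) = (p + 7)/(p + 2)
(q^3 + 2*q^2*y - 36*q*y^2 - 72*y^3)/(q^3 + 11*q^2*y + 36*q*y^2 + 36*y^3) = (q - 6*y)/(q + 3*y)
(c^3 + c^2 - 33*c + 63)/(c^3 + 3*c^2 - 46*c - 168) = (c^3 + c^2 - 33*c + 63)/(c^3 + 3*c^2 - 46*c - 168)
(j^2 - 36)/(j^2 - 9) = (j^2 - 36)/(j^2 - 9)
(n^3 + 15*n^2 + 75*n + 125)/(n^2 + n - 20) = (n^2 + 10*n + 25)/(n - 4)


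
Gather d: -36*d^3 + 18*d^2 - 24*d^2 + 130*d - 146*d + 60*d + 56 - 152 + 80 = -36*d^3 - 6*d^2 + 44*d - 16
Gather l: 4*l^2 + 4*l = 4*l^2 + 4*l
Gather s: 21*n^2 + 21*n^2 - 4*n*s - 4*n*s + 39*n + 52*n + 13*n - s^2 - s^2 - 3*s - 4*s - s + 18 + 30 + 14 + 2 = 42*n^2 + 104*n - 2*s^2 + s*(-8*n - 8) + 64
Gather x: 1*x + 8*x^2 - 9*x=8*x^2 - 8*x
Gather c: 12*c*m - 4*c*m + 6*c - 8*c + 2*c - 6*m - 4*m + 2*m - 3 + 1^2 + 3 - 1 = 8*c*m - 8*m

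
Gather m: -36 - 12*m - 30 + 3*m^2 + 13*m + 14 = 3*m^2 + m - 52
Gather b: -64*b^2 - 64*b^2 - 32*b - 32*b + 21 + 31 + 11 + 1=-128*b^2 - 64*b + 64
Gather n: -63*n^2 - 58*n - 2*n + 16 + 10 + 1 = -63*n^2 - 60*n + 27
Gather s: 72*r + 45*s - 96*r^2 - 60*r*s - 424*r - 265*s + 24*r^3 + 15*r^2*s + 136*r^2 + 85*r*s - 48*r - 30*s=24*r^3 + 40*r^2 - 400*r + s*(15*r^2 + 25*r - 250)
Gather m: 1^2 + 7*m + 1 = 7*m + 2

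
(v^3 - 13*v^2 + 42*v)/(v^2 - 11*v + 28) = v*(v - 6)/(v - 4)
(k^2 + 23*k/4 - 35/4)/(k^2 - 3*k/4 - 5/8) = 2*(k + 7)/(2*k + 1)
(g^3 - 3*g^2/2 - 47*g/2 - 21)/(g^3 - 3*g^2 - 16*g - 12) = (g + 7/2)/(g + 2)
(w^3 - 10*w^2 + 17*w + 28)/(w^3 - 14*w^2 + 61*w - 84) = (w + 1)/(w - 3)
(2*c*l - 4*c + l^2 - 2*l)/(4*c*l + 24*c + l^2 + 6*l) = (2*c*l - 4*c + l^2 - 2*l)/(4*c*l + 24*c + l^2 + 6*l)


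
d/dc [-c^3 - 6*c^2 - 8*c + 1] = -3*c^2 - 12*c - 8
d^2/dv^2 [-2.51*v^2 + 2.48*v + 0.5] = -5.02000000000000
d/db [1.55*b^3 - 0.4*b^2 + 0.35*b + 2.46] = 4.65*b^2 - 0.8*b + 0.35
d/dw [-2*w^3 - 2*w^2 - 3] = 2*w*(-3*w - 2)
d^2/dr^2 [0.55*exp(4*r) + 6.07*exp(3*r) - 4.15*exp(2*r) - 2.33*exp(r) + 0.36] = (8.8*exp(3*r) + 54.63*exp(2*r) - 16.6*exp(r) - 2.33)*exp(r)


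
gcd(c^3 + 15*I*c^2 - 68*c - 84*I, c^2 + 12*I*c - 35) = c + 7*I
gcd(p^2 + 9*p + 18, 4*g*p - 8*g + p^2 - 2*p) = 1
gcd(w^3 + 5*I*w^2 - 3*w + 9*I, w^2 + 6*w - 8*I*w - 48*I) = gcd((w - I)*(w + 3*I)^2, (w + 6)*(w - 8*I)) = 1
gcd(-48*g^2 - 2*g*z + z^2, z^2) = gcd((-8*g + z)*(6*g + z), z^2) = 1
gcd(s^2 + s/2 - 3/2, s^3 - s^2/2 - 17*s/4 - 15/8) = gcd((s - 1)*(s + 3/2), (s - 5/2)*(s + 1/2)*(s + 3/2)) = s + 3/2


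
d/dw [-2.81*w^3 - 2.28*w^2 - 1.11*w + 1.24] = -8.43*w^2 - 4.56*w - 1.11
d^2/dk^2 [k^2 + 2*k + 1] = 2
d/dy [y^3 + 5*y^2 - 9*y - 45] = 3*y^2 + 10*y - 9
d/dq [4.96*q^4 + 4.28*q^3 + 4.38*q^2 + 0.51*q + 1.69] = 19.84*q^3 + 12.84*q^2 + 8.76*q + 0.51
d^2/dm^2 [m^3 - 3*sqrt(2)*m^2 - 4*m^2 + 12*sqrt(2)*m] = 6*m - 6*sqrt(2) - 8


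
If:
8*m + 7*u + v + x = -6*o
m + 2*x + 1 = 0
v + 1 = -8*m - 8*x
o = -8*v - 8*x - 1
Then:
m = -2*x - 1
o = -72*x - 57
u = 439*x/7 + 49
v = 8*x + 7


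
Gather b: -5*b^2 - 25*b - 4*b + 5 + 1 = -5*b^2 - 29*b + 6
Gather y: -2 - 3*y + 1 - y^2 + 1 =-y^2 - 3*y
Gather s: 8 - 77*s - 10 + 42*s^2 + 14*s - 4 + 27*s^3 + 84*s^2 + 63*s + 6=27*s^3 + 126*s^2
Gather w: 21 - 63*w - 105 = -63*w - 84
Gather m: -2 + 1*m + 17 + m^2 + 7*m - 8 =m^2 + 8*m + 7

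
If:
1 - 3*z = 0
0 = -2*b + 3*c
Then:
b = 3*c/2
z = 1/3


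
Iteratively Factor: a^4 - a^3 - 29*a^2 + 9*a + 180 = (a - 3)*(a^3 + 2*a^2 - 23*a - 60) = (a - 5)*(a - 3)*(a^2 + 7*a + 12) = (a - 5)*(a - 3)*(a + 4)*(a + 3)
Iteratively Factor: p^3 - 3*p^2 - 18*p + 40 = (p - 5)*(p^2 + 2*p - 8) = (p - 5)*(p + 4)*(p - 2)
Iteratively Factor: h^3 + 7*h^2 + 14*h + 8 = (h + 4)*(h^2 + 3*h + 2) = (h + 1)*(h + 4)*(h + 2)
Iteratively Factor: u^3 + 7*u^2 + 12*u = (u)*(u^2 + 7*u + 12) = u*(u + 4)*(u + 3)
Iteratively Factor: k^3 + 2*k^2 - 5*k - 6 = (k + 3)*(k^2 - k - 2) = (k + 1)*(k + 3)*(k - 2)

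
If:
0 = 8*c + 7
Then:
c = -7/8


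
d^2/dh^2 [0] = 0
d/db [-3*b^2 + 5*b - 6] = 5 - 6*b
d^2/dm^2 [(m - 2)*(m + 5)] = 2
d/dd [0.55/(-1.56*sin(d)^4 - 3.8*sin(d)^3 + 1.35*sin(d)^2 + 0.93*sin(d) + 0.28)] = (3.432*sin(d)^3 + 6.27*sin(d)^2 - 1.485*sin(d) - 0.5115)*cos(d)/(-1.56*sin(d)^4 - 3.8*sin(d)^3 + 1.35*sin(d)^2 + 0.93*sin(d) + 0.28)^2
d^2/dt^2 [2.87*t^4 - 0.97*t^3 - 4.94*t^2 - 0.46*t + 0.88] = 34.44*t^2 - 5.82*t - 9.88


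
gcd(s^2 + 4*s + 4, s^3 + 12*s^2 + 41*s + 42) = s + 2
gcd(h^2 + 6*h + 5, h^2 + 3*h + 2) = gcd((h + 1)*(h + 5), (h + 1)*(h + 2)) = h + 1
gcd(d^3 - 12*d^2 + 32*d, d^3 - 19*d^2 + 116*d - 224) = d^2 - 12*d + 32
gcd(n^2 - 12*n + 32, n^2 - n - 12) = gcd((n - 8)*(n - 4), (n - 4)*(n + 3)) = n - 4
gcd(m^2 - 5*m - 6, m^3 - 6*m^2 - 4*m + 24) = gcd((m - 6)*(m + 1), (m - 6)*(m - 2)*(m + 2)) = m - 6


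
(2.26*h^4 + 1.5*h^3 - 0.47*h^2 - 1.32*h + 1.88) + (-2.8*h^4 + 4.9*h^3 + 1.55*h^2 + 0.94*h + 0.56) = -0.54*h^4 + 6.4*h^3 + 1.08*h^2 - 0.38*h + 2.44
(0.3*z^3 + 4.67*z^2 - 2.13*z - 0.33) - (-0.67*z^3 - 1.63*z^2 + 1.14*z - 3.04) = 0.97*z^3 + 6.3*z^2 - 3.27*z + 2.71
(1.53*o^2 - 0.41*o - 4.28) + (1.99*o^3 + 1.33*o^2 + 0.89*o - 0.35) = 1.99*o^3 + 2.86*o^2 + 0.48*o - 4.63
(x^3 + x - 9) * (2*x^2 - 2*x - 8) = 2*x^5 - 2*x^4 - 6*x^3 - 20*x^2 + 10*x + 72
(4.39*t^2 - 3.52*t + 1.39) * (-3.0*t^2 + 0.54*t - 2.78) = -13.17*t^4 + 12.9306*t^3 - 18.275*t^2 + 10.5362*t - 3.8642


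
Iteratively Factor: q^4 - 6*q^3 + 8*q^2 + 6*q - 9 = (q - 3)*(q^3 - 3*q^2 - q + 3) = (q - 3)*(q - 1)*(q^2 - 2*q - 3) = (q - 3)*(q - 1)*(q + 1)*(q - 3)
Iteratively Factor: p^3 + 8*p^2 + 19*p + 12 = (p + 3)*(p^2 + 5*p + 4) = (p + 3)*(p + 4)*(p + 1)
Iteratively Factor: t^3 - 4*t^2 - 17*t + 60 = (t + 4)*(t^2 - 8*t + 15) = (t - 3)*(t + 4)*(t - 5)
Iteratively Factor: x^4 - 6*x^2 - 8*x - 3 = (x + 1)*(x^3 - x^2 - 5*x - 3) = (x + 1)^2*(x^2 - 2*x - 3) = (x + 1)^3*(x - 3)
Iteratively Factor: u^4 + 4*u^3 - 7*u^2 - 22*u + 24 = (u + 4)*(u^3 - 7*u + 6) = (u + 3)*(u + 4)*(u^2 - 3*u + 2) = (u - 1)*(u + 3)*(u + 4)*(u - 2)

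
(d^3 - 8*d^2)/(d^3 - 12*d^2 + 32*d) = d/(d - 4)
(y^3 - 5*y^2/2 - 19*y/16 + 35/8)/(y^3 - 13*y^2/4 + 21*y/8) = (4*y^2 - 3*y - 10)/(2*y*(2*y - 3))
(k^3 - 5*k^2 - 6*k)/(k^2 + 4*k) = (k^2 - 5*k - 6)/(k + 4)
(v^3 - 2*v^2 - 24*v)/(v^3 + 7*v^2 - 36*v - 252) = v*(v + 4)/(v^2 + 13*v + 42)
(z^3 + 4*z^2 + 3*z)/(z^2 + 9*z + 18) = z*(z + 1)/(z + 6)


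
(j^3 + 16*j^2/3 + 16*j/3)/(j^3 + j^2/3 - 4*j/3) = (j + 4)/(j - 1)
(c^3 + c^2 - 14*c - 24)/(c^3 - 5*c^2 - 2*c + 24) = (c + 3)/(c - 3)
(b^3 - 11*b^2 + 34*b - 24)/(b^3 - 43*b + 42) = (b - 4)/(b + 7)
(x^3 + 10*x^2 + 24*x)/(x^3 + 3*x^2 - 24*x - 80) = x*(x + 6)/(x^2 - x - 20)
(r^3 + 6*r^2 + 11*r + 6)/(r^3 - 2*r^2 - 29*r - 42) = (r + 1)/(r - 7)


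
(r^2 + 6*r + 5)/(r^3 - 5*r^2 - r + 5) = (r + 5)/(r^2 - 6*r + 5)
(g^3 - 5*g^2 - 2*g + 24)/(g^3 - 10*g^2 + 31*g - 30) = (g^2 - 2*g - 8)/(g^2 - 7*g + 10)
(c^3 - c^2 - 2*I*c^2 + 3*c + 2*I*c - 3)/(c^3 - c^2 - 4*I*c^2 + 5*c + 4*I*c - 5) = (c - 3*I)/(c - 5*I)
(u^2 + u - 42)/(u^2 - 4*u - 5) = (-u^2 - u + 42)/(-u^2 + 4*u + 5)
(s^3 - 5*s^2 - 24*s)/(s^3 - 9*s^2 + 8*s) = (s + 3)/(s - 1)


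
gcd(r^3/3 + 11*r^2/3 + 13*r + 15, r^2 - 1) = 1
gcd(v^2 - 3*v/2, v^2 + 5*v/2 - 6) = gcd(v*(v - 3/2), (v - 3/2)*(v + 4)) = v - 3/2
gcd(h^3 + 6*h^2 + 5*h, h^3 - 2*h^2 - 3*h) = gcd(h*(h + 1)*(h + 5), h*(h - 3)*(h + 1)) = h^2 + h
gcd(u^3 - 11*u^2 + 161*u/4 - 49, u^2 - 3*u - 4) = u - 4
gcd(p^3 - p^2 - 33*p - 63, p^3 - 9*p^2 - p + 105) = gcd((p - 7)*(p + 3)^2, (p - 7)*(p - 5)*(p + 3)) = p^2 - 4*p - 21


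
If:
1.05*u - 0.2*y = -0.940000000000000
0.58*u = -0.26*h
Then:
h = 1.9970695970696 - 0.424908424908425*y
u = 0.19047619047619*y - 0.895238095238095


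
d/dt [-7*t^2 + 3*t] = 3 - 14*t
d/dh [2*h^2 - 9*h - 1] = 4*h - 9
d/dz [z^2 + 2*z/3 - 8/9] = 2*z + 2/3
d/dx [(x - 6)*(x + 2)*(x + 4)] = 3*x^2 - 28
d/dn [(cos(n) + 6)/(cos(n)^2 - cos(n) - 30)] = (cos(n)^2 + 12*cos(n) + 24)*sin(n)/(sin(n)^2 + cos(n) + 29)^2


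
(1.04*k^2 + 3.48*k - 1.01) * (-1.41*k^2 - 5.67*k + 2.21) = -1.4664*k^4 - 10.8036*k^3 - 16.0091*k^2 + 13.4175*k - 2.2321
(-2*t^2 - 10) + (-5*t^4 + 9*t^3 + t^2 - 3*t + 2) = -5*t^4 + 9*t^3 - t^2 - 3*t - 8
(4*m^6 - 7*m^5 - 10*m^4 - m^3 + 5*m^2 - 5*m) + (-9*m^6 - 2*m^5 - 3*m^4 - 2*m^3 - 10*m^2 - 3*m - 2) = -5*m^6 - 9*m^5 - 13*m^4 - 3*m^3 - 5*m^2 - 8*m - 2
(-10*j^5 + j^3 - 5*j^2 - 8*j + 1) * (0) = 0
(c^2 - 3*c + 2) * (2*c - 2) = 2*c^3 - 8*c^2 + 10*c - 4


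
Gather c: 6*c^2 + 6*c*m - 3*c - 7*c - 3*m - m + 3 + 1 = 6*c^2 + c*(6*m - 10) - 4*m + 4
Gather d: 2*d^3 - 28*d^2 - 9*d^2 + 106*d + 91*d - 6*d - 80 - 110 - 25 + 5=2*d^3 - 37*d^2 + 191*d - 210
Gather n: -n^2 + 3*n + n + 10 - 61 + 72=-n^2 + 4*n + 21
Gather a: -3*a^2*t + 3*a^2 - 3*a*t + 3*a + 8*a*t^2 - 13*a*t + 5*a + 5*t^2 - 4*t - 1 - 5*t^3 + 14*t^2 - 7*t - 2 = a^2*(3 - 3*t) + a*(8*t^2 - 16*t + 8) - 5*t^3 + 19*t^2 - 11*t - 3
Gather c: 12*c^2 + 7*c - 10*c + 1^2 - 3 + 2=12*c^2 - 3*c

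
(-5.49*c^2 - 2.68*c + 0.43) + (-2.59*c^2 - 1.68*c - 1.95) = -8.08*c^2 - 4.36*c - 1.52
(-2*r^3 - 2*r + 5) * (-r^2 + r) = 2*r^5 - 2*r^4 + 2*r^3 - 7*r^2 + 5*r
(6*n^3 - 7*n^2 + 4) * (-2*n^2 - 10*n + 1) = -12*n^5 - 46*n^4 + 76*n^3 - 15*n^2 - 40*n + 4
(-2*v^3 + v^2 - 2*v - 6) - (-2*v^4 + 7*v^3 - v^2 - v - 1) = 2*v^4 - 9*v^3 + 2*v^2 - v - 5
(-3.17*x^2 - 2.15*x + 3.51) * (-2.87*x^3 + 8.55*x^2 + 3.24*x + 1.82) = 9.0979*x^5 - 20.933*x^4 - 38.727*x^3 + 17.2751*x^2 + 7.4594*x + 6.3882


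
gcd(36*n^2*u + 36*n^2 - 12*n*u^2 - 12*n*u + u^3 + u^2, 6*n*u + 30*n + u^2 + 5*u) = 1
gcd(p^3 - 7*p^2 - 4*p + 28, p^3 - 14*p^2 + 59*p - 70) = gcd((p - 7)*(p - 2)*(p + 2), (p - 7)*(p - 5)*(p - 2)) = p^2 - 9*p + 14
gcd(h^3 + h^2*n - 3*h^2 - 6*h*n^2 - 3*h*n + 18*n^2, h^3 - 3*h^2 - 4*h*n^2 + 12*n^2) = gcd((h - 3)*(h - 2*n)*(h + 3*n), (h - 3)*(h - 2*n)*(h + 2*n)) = h^2 - 2*h*n - 3*h + 6*n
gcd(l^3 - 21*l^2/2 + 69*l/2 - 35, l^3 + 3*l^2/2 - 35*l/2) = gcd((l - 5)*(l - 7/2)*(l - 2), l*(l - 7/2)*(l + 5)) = l - 7/2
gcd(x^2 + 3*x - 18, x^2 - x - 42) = x + 6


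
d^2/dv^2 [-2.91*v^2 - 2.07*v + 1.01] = -5.82000000000000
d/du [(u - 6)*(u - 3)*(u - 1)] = 3*u^2 - 20*u + 27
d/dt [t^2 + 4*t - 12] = 2*t + 4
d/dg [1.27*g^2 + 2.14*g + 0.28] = 2.54*g + 2.14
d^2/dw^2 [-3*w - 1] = 0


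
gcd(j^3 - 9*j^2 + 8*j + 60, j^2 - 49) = 1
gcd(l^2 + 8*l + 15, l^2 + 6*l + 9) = l + 3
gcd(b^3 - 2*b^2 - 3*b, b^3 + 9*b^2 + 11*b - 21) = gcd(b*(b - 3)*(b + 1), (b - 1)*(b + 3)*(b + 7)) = 1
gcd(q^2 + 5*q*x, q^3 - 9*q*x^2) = q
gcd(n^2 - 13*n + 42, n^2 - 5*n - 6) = n - 6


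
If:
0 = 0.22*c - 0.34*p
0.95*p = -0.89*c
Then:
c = 0.00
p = 0.00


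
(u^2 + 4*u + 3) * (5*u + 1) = 5*u^3 + 21*u^2 + 19*u + 3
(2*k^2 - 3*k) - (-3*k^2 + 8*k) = 5*k^2 - 11*k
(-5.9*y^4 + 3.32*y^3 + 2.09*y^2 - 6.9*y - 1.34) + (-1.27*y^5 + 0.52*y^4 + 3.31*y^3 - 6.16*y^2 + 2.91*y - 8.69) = -1.27*y^5 - 5.38*y^4 + 6.63*y^3 - 4.07*y^2 - 3.99*y - 10.03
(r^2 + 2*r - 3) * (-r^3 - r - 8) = -r^5 - 2*r^4 + 2*r^3 - 10*r^2 - 13*r + 24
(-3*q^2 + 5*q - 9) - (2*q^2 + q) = -5*q^2 + 4*q - 9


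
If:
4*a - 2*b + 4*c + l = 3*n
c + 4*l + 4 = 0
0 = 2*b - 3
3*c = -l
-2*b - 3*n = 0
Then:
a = -1/11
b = 3/2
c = 4/11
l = -12/11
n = -1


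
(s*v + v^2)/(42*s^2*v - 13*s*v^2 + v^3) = (s + v)/(42*s^2 - 13*s*v + v^2)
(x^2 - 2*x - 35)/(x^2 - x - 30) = (x - 7)/(x - 6)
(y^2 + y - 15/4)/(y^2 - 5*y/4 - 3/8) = 2*(2*y + 5)/(4*y + 1)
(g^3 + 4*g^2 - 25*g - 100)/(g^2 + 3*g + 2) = (g^3 + 4*g^2 - 25*g - 100)/(g^2 + 3*g + 2)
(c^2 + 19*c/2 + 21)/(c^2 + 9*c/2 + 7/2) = (c + 6)/(c + 1)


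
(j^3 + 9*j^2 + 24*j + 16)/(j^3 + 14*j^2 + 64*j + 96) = (j + 1)/(j + 6)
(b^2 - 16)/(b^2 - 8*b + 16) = (b + 4)/(b - 4)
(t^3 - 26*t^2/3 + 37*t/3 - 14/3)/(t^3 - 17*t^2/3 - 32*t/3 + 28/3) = (t - 1)/(t + 2)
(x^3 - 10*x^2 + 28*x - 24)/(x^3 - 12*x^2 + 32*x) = (x^3 - 10*x^2 + 28*x - 24)/(x*(x^2 - 12*x + 32))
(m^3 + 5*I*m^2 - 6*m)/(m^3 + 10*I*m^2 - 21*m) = (m + 2*I)/(m + 7*I)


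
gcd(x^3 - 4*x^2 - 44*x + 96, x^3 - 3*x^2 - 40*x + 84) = x^2 + 4*x - 12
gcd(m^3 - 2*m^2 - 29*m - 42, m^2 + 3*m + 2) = m + 2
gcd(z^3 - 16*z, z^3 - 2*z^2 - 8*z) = z^2 - 4*z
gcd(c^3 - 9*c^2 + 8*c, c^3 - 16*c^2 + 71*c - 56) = c^2 - 9*c + 8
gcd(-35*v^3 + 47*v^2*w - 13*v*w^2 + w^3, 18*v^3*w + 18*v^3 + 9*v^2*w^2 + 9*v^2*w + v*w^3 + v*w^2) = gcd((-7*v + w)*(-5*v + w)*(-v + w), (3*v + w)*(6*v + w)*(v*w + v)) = 1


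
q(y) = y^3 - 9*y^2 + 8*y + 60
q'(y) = 3*y^2 - 18*y + 8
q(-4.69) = -278.65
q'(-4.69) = 158.41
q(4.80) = 1.63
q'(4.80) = -9.28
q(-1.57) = 21.39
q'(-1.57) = 43.65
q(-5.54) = -430.58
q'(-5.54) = 199.79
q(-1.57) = 21.39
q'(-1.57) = 43.65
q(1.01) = 59.93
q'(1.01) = -7.12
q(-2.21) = -12.43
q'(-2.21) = 62.43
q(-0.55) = 52.71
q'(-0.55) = 18.81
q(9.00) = 132.00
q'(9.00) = 89.00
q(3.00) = 30.00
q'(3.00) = -19.00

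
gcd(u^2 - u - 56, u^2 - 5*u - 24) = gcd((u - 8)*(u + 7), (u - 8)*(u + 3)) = u - 8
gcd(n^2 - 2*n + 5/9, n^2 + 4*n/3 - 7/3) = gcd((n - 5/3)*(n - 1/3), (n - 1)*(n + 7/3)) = 1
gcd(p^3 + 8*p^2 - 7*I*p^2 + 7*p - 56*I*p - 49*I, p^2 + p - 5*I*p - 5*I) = p + 1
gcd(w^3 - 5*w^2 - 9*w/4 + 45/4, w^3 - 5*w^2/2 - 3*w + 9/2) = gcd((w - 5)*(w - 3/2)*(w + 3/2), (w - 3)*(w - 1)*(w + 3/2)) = w + 3/2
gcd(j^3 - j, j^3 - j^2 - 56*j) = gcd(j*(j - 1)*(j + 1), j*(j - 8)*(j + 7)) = j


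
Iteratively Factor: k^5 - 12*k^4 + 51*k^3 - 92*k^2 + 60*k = (k - 5)*(k^4 - 7*k^3 + 16*k^2 - 12*k) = (k - 5)*(k - 2)*(k^3 - 5*k^2 + 6*k) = (k - 5)*(k - 3)*(k - 2)*(k^2 - 2*k) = (k - 5)*(k - 3)*(k - 2)^2*(k)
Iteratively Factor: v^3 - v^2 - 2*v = (v - 2)*(v^2 + v) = (v - 2)*(v + 1)*(v)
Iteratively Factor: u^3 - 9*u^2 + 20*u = (u - 4)*(u^2 - 5*u) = u*(u - 4)*(u - 5)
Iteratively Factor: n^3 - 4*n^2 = (n - 4)*(n^2) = n*(n - 4)*(n)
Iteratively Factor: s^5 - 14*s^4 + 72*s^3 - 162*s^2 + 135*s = (s - 3)*(s^4 - 11*s^3 + 39*s^2 - 45*s) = (s - 5)*(s - 3)*(s^3 - 6*s^2 + 9*s) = s*(s - 5)*(s - 3)*(s^2 - 6*s + 9) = s*(s - 5)*(s - 3)^2*(s - 3)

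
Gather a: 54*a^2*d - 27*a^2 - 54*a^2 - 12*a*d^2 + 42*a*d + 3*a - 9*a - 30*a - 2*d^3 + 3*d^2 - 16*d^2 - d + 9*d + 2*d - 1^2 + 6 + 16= a^2*(54*d - 81) + a*(-12*d^2 + 42*d - 36) - 2*d^3 - 13*d^2 + 10*d + 21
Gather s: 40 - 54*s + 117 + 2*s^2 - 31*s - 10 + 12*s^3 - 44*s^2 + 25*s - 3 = 12*s^3 - 42*s^2 - 60*s + 144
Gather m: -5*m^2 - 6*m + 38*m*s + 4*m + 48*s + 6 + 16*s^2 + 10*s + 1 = -5*m^2 + m*(38*s - 2) + 16*s^2 + 58*s + 7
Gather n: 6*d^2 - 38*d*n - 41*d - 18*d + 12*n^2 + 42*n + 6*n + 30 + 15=6*d^2 - 59*d + 12*n^2 + n*(48 - 38*d) + 45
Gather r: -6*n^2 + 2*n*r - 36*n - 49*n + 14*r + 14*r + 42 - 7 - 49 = -6*n^2 - 85*n + r*(2*n + 28) - 14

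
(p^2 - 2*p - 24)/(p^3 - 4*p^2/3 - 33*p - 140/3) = 3*(p - 6)/(3*p^2 - 16*p - 35)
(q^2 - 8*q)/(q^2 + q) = (q - 8)/(q + 1)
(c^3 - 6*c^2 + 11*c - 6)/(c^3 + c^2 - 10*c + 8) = (c - 3)/(c + 4)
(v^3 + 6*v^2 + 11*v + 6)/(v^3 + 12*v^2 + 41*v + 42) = (v + 1)/(v + 7)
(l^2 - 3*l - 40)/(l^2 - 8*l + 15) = (l^2 - 3*l - 40)/(l^2 - 8*l + 15)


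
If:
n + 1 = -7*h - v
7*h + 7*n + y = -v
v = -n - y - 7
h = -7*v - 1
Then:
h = -85/239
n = 378/239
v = -22/239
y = -2029/239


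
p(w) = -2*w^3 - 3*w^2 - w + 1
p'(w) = -6*w^2 - 6*w - 1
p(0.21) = 0.64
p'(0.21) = -2.52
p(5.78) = -491.21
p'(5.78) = -236.13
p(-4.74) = 151.33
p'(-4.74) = -107.37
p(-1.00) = 1.00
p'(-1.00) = -1.00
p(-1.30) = 1.62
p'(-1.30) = -3.34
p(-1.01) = 1.01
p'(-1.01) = -1.06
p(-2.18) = 9.64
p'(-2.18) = -16.43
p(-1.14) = 1.20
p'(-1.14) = -1.96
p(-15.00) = 6091.00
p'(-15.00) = -1261.00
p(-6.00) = 331.00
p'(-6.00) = -181.00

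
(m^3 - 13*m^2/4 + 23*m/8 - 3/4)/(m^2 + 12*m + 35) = (8*m^3 - 26*m^2 + 23*m - 6)/(8*(m^2 + 12*m + 35))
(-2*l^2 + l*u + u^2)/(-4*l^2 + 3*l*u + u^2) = (2*l + u)/(4*l + u)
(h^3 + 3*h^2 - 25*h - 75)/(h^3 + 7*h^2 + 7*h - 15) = (h - 5)/(h - 1)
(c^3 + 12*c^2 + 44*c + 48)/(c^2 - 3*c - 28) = (c^2 + 8*c + 12)/(c - 7)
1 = 1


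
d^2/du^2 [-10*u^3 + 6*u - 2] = -60*u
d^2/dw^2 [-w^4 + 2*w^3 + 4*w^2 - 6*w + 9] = -12*w^2 + 12*w + 8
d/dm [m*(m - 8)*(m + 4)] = 3*m^2 - 8*m - 32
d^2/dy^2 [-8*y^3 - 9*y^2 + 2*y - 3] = -48*y - 18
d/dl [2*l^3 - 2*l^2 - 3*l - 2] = 6*l^2 - 4*l - 3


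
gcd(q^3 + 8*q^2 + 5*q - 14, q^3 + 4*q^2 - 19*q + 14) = q^2 + 6*q - 7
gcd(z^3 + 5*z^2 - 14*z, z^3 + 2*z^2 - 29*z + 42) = z^2 + 5*z - 14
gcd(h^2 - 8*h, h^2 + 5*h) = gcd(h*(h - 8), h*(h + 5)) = h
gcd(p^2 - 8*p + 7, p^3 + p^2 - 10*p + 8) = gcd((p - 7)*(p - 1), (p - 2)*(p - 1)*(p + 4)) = p - 1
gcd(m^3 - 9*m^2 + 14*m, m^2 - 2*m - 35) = m - 7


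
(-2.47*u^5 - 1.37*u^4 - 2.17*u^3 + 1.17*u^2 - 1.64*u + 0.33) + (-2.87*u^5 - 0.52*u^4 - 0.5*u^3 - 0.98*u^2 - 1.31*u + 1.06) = -5.34*u^5 - 1.89*u^4 - 2.67*u^3 + 0.19*u^2 - 2.95*u + 1.39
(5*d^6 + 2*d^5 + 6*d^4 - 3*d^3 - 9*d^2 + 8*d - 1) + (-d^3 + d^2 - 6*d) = 5*d^6 + 2*d^5 + 6*d^4 - 4*d^3 - 8*d^2 + 2*d - 1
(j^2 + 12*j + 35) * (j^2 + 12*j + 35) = j^4 + 24*j^3 + 214*j^2 + 840*j + 1225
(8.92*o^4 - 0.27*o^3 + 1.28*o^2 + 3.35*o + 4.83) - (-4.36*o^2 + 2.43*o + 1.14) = 8.92*o^4 - 0.27*o^3 + 5.64*o^2 + 0.92*o + 3.69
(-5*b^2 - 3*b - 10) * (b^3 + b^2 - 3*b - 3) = -5*b^5 - 8*b^4 + 2*b^3 + 14*b^2 + 39*b + 30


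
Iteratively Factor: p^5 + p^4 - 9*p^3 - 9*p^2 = (p)*(p^4 + p^3 - 9*p^2 - 9*p) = p*(p - 3)*(p^3 + 4*p^2 + 3*p) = p^2*(p - 3)*(p^2 + 4*p + 3) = p^2*(p - 3)*(p + 1)*(p + 3)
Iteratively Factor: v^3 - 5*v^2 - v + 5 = (v + 1)*(v^2 - 6*v + 5) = (v - 5)*(v + 1)*(v - 1)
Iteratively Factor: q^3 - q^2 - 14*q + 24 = (q + 4)*(q^2 - 5*q + 6) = (q - 2)*(q + 4)*(q - 3)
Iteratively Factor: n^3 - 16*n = (n - 4)*(n^2 + 4*n) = n*(n - 4)*(n + 4)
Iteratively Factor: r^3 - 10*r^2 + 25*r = (r - 5)*(r^2 - 5*r) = r*(r - 5)*(r - 5)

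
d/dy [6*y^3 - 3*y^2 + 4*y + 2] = 18*y^2 - 6*y + 4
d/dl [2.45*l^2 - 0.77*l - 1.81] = 4.9*l - 0.77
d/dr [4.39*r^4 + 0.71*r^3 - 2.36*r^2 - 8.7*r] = 17.56*r^3 + 2.13*r^2 - 4.72*r - 8.7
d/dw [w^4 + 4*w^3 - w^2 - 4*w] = 4*w^3 + 12*w^2 - 2*w - 4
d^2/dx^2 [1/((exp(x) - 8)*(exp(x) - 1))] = (4*exp(3*x) - 27*exp(2*x) + 49*exp(x) + 72)*exp(x)/(exp(6*x) - 27*exp(5*x) + 267*exp(4*x) - 1161*exp(3*x) + 2136*exp(2*x) - 1728*exp(x) + 512)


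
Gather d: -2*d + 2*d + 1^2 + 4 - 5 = 0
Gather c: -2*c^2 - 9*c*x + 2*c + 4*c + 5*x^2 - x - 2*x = -2*c^2 + c*(6 - 9*x) + 5*x^2 - 3*x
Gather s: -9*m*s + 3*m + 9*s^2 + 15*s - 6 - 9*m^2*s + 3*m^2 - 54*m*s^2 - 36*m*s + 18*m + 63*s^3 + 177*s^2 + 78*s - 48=3*m^2 + 21*m + 63*s^3 + s^2*(186 - 54*m) + s*(-9*m^2 - 45*m + 93) - 54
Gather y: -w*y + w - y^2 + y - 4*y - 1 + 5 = w - y^2 + y*(-w - 3) + 4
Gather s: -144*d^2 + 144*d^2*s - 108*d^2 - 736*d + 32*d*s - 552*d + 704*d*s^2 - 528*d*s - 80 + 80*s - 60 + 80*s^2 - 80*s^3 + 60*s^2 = -252*d^2 - 1288*d - 80*s^3 + s^2*(704*d + 140) + s*(144*d^2 - 496*d + 80) - 140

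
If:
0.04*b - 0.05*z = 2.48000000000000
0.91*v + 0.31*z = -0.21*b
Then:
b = 1.25*z + 62.0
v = -0.629120879120879*z - 14.3076923076923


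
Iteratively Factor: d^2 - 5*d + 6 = (d - 2)*(d - 3)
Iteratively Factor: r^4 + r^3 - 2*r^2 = (r)*(r^3 + r^2 - 2*r) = r*(r - 1)*(r^2 + 2*r) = r*(r - 1)*(r + 2)*(r)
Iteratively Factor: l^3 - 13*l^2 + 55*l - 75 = (l - 5)*(l^2 - 8*l + 15) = (l - 5)^2*(l - 3)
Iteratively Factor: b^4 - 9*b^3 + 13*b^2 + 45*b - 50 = (b - 5)*(b^3 - 4*b^2 - 7*b + 10) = (b - 5)^2*(b^2 + b - 2) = (b - 5)^2*(b - 1)*(b + 2)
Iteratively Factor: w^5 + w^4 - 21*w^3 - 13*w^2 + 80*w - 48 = (w - 1)*(w^4 + 2*w^3 - 19*w^2 - 32*w + 48) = (w - 4)*(w - 1)*(w^3 + 6*w^2 + 5*w - 12) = (w - 4)*(w - 1)^2*(w^2 + 7*w + 12) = (w - 4)*(w - 1)^2*(w + 4)*(w + 3)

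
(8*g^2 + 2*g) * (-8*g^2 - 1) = -64*g^4 - 16*g^3 - 8*g^2 - 2*g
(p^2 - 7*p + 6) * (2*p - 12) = 2*p^3 - 26*p^2 + 96*p - 72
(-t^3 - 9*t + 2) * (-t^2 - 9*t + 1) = t^5 + 9*t^4 + 8*t^3 + 79*t^2 - 27*t + 2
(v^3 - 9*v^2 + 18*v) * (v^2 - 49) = v^5 - 9*v^4 - 31*v^3 + 441*v^2 - 882*v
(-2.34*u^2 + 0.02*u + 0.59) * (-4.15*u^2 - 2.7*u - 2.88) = 9.711*u^4 + 6.235*u^3 + 4.2367*u^2 - 1.6506*u - 1.6992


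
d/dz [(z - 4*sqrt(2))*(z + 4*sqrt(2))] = 2*z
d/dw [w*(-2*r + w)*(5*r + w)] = -10*r^2 + 6*r*w + 3*w^2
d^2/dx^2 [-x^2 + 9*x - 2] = -2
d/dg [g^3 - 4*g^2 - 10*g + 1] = 3*g^2 - 8*g - 10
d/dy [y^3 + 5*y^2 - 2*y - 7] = 3*y^2 + 10*y - 2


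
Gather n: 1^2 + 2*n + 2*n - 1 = 4*n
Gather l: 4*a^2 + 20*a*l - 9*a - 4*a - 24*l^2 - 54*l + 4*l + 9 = 4*a^2 - 13*a - 24*l^2 + l*(20*a - 50) + 9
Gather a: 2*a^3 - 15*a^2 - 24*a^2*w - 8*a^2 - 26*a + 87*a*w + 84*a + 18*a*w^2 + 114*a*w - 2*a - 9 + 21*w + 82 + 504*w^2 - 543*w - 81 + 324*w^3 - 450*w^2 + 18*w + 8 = 2*a^3 + a^2*(-24*w - 23) + a*(18*w^2 + 201*w + 56) + 324*w^3 + 54*w^2 - 504*w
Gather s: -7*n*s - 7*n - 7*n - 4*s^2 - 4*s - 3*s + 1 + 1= -14*n - 4*s^2 + s*(-7*n - 7) + 2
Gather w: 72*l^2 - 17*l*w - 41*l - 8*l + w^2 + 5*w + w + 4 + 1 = 72*l^2 - 49*l + w^2 + w*(6 - 17*l) + 5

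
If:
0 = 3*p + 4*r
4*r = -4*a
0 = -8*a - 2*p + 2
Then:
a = 3/16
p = 1/4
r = -3/16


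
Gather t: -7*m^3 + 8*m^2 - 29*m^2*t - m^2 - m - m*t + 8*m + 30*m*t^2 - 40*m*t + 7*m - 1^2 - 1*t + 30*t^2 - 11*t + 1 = -7*m^3 + 7*m^2 + 14*m + t^2*(30*m + 30) + t*(-29*m^2 - 41*m - 12)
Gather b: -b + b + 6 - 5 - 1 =0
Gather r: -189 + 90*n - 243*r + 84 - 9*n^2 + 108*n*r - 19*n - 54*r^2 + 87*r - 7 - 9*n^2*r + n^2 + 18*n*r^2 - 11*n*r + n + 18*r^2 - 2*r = -8*n^2 + 72*n + r^2*(18*n - 36) + r*(-9*n^2 + 97*n - 158) - 112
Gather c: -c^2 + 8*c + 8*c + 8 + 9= -c^2 + 16*c + 17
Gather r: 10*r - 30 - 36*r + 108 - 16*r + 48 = 126 - 42*r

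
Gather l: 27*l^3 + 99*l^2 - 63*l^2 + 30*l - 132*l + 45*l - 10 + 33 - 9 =27*l^3 + 36*l^2 - 57*l + 14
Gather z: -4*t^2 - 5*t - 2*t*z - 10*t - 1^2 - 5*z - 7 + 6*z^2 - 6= -4*t^2 - 15*t + 6*z^2 + z*(-2*t - 5) - 14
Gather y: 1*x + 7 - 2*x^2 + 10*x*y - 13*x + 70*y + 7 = -2*x^2 - 12*x + y*(10*x + 70) + 14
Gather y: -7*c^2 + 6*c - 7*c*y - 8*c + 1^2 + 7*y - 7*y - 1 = -7*c^2 - 7*c*y - 2*c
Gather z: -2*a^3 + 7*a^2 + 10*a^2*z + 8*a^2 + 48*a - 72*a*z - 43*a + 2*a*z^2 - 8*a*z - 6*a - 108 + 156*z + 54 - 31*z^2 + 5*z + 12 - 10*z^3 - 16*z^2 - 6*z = -2*a^3 + 15*a^2 - a - 10*z^3 + z^2*(2*a - 47) + z*(10*a^2 - 80*a + 155) - 42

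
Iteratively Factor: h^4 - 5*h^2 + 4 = (h - 2)*(h^3 + 2*h^2 - h - 2) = (h - 2)*(h - 1)*(h^2 + 3*h + 2) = (h - 2)*(h - 1)*(h + 2)*(h + 1)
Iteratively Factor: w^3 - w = (w - 1)*(w^2 + w) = w*(w - 1)*(w + 1)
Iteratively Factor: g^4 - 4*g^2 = (g)*(g^3 - 4*g) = g^2*(g^2 - 4) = g^2*(g - 2)*(g + 2)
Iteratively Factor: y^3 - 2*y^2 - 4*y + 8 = (y + 2)*(y^2 - 4*y + 4) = (y - 2)*(y + 2)*(y - 2)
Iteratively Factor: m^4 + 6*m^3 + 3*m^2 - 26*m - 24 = (m + 4)*(m^3 + 2*m^2 - 5*m - 6) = (m + 1)*(m + 4)*(m^2 + m - 6) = (m - 2)*(m + 1)*(m + 4)*(m + 3)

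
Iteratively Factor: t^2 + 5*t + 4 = (t + 4)*(t + 1)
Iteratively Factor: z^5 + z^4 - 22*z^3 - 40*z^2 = (z - 5)*(z^4 + 6*z^3 + 8*z^2) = z*(z - 5)*(z^3 + 6*z^2 + 8*z) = z^2*(z - 5)*(z^2 + 6*z + 8) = z^2*(z - 5)*(z + 4)*(z + 2)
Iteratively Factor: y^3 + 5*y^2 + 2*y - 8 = (y + 2)*(y^2 + 3*y - 4) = (y - 1)*(y + 2)*(y + 4)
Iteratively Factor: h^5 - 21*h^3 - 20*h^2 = (h + 1)*(h^4 - h^3 - 20*h^2) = (h - 5)*(h + 1)*(h^3 + 4*h^2) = (h - 5)*(h + 1)*(h + 4)*(h^2) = h*(h - 5)*(h + 1)*(h + 4)*(h)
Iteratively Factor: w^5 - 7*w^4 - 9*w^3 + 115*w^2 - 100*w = (w - 5)*(w^4 - 2*w^3 - 19*w^2 + 20*w) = (w - 5)*(w + 4)*(w^3 - 6*w^2 + 5*w) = (w - 5)*(w - 1)*(w + 4)*(w^2 - 5*w) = (w - 5)^2*(w - 1)*(w + 4)*(w)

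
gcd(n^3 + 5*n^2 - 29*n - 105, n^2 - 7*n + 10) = n - 5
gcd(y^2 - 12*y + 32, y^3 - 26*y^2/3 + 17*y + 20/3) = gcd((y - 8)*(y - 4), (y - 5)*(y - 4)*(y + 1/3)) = y - 4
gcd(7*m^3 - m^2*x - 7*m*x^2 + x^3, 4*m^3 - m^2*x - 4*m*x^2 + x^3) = -m^2 + x^2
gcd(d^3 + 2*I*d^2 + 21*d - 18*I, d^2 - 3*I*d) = d - 3*I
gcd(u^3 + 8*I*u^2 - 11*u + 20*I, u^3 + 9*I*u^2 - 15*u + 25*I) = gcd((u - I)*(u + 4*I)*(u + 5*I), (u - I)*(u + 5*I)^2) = u^2 + 4*I*u + 5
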